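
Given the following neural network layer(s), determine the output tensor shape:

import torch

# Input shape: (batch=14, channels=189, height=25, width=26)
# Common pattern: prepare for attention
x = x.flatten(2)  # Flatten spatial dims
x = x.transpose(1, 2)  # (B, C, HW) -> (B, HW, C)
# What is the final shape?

Input shape: (14, 189, 25, 26)
  -> after flatten(2): (14, 189, 650)
Output shape: (14, 650, 189)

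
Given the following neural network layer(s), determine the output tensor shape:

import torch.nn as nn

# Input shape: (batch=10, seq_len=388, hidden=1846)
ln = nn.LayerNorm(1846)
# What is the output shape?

Input shape: (10, 388, 1846)
Output shape: (10, 388, 1846)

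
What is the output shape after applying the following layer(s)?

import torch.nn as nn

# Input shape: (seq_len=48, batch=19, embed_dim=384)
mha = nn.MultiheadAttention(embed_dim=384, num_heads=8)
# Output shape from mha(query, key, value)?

Input shape: (48, 19, 384)
Output shape: (48, 19, 384)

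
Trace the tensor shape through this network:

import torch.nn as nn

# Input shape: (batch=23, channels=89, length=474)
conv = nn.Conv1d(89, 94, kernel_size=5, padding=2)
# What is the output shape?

Input shape: (23, 89, 474)
Output shape: (23, 94, 474)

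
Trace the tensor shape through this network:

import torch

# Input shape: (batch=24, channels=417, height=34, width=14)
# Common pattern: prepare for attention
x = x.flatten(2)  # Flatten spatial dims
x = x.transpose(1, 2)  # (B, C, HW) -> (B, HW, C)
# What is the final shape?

Input shape: (24, 417, 34, 14)
  -> after flatten(2): (24, 417, 476)
Output shape: (24, 476, 417)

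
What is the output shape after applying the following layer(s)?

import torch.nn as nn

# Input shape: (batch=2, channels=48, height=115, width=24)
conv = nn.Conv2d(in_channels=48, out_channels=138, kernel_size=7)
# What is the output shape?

Input shape: (2, 48, 115, 24)
Output shape: (2, 138, 109, 18)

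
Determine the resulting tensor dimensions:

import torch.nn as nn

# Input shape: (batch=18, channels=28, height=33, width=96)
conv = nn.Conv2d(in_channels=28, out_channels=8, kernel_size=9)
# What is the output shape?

Input shape: (18, 28, 33, 96)
Output shape: (18, 8, 25, 88)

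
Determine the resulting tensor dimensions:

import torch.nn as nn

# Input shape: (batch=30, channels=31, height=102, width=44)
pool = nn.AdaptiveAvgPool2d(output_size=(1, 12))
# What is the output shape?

Input shape: (30, 31, 102, 44)
Output shape: (30, 31, 1, 12)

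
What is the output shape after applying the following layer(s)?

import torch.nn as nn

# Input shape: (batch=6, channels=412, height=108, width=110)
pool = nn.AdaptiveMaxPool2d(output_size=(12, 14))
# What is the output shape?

Input shape: (6, 412, 108, 110)
Output shape: (6, 412, 12, 14)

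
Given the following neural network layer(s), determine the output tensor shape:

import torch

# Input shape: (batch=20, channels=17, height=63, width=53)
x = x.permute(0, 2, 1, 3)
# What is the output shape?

Input shape: (20, 17, 63, 53)
Output shape: (20, 63, 17, 53)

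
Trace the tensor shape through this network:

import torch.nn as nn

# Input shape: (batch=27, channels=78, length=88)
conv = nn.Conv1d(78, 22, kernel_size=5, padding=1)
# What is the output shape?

Input shape: (27, 78, 88)
Output shape: (27, 22, 86)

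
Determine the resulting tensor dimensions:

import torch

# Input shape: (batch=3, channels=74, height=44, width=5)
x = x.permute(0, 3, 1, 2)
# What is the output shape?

Input shape: (3, 74, 44, 5)
Output shape: (3, 5, 74, 44)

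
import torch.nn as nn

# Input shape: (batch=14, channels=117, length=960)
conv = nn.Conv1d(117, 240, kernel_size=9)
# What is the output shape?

Input shape: (14, 117, 960)
Output shape: (14, 240, 952)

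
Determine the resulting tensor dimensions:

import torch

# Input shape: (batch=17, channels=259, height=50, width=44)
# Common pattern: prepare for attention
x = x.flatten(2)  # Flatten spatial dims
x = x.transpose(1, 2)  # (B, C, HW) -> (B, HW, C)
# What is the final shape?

Input shape: (17, 259, 50, 44)
  -> after flatten(2): (17, 259, 2200)
Output shape: (17, 2200, 259)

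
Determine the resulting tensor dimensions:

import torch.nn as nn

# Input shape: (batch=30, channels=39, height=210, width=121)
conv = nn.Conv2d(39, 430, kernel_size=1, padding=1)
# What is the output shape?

Input shape: (30, 39, 210, 121)
Output shape: (30, 430, 212, 123)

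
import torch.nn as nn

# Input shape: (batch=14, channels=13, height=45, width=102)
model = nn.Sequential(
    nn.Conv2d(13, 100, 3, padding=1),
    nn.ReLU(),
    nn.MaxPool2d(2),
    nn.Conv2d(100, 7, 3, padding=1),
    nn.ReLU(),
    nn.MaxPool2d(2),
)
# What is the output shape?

Input shape: (14, 13, 45, 102)
  -> after first Conv2d: (14, 100, 45, 102)
  -> after first MaxPool2d: (14, 100, 22, 51)
  -> after second Conv2d: (14, 7, 22, 51)
Output shape: (14, 7, 11, 25)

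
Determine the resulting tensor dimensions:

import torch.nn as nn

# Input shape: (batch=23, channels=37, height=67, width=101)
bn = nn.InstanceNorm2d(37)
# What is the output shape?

Input shape: (23, 37, 67, 101)
Output shape: (23, 37, 67, 101)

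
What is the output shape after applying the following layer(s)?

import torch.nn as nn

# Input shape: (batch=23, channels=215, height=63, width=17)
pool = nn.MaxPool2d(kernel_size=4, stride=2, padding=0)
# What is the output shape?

Input shape: (23, 215, 63, 17)
Output shape: (23, 215, 30, 7)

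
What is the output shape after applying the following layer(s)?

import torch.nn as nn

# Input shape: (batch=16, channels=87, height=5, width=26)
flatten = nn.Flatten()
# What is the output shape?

Input shape: (16, 87, 5, 26)
Output shape: (16, 11310)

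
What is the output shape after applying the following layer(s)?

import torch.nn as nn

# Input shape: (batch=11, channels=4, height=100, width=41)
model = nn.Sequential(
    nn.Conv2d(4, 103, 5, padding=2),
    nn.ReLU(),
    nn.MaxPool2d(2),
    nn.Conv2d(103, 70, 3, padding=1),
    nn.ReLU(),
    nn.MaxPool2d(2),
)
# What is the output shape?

Input shape: (11, 4, 100, 41)
  -> after first Conv2d: (11, 103, 100, 41)
  -> after first MaxPool2d: (11, 103, 50, 20)
  -> after second Conv2d: (11, 70, 50, 20)
Output shape: (11, 70, 25, 10)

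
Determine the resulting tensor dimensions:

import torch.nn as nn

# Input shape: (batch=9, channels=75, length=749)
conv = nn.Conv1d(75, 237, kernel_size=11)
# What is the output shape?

Input shape: (9, 75, 749)
Output shape: (9, 237, 739)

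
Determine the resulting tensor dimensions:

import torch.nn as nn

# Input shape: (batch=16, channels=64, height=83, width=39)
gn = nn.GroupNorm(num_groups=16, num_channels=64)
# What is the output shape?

Input shape: (16, 64, 83, 39)
Output shape: (16, 64, 83, 39)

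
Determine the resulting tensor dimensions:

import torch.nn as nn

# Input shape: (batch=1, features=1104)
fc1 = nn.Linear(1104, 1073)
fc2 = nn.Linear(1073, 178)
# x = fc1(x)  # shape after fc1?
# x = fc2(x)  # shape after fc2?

Input shape: (1, 1104)
  -> after fc1: (1, 1073)
Output shape: (1, 178)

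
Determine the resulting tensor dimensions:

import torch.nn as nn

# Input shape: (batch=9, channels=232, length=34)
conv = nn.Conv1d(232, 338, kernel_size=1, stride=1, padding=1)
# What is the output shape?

Input shape: (9, 232, 34)
Output shape: (9, 338, 36)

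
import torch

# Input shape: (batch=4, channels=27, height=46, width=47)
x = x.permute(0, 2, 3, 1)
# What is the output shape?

Input shape: (4, 27, 46, 47)
Output shape: (4, 46, 47, 27)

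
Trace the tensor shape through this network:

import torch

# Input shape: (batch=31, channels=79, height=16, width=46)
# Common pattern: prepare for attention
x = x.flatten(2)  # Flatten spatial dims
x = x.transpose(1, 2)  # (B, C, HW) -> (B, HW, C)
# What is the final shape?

Input shape: (31, 79, 16, 46)
  -> after flatten(2): (31, 79, 736)
Output shape: (31, 736, 79)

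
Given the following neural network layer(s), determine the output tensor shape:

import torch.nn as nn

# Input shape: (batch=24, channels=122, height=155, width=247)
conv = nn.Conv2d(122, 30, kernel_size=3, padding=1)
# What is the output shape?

Input shape: (24, 122, 155, 247)
Output shape: (24, 30, 155, 247)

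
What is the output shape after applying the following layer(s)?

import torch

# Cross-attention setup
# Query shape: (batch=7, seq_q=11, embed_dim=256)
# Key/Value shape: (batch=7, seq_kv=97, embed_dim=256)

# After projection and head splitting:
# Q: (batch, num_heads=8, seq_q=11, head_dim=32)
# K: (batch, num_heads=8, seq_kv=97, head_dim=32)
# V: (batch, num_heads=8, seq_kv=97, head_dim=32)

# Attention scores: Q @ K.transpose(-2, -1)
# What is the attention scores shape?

Input shape: (7, 11, 256)
Output shape: (7, 8, 11, 97)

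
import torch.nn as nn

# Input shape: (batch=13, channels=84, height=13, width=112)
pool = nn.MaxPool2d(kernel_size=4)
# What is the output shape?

Input shape: (13, 84, 13, 112)
Output shape: (13, 84, 3, 28)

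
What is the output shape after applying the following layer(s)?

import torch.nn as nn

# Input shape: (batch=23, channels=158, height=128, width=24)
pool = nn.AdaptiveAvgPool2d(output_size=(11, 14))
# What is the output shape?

Input shape: (23, 158, 128, 24)
Output shape: (23, 158, 11, 14)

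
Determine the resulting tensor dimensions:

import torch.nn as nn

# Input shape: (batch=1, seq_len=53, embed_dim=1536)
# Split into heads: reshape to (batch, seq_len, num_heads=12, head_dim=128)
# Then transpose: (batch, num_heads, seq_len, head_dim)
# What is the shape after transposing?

Input shape: (1, 53, 1536)
  -> after reshape: (1, 53, 12, 128)
Output shape: (1, 12, 53, 128)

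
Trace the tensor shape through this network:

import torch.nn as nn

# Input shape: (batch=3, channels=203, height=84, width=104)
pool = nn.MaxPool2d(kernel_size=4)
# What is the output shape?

Input shape: (3, 203, 84, 104)
Output shape: (3, 203, 21, 26)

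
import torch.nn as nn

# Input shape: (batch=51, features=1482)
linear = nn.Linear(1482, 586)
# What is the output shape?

Input shape: (51, 1482)
Output shape: (51, 586)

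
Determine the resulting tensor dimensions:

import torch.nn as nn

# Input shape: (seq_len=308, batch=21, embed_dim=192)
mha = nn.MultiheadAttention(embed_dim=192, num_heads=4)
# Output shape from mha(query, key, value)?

Input shape: (308, 21, 192)
Output shape: (308, 21, 192)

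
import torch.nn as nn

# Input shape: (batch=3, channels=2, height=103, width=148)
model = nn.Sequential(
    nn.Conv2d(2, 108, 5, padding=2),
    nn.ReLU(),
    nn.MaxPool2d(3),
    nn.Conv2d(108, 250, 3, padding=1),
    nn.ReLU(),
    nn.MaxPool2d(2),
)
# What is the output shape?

Input shape: (3, 2, 103, 148)
  -> after first Conv2d: (3, 108, 103, 148)
  -> after first MaxPool2d: (3, 108, 34, 49)
  -> after second Conv2d: (3, 250, 34, 49)
Output shape: (3, 250, 17, 24)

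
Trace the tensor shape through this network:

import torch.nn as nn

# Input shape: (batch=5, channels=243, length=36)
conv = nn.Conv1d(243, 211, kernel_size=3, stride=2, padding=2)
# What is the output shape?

Input shape: (5, 243, 36)
Output shape: (5, 211, 19)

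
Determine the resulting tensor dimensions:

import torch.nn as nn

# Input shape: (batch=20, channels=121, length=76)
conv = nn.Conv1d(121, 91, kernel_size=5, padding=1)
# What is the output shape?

Input shape: (20, 121, 76)
Output shape: (20, 91, 74)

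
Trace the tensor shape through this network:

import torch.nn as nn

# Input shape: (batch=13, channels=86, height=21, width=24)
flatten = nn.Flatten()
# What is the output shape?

Input shape: (13, 86, 21, 24)
Output shape: (13, 43344)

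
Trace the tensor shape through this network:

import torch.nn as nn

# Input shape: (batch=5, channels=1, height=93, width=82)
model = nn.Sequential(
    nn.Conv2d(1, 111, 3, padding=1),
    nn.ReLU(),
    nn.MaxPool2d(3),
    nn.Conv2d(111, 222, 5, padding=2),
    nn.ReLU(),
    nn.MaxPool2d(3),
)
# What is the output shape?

Input shape: (5, 1, 93, 82)
  -> after first Conv2d: (5, 111, 93, 82)
  -> after first MaxPool2d: (5, 111, 31, 27)
  -> after second Conv2d: (5, 222, 31, 27)
Output shape: (5, 222, 10, 9)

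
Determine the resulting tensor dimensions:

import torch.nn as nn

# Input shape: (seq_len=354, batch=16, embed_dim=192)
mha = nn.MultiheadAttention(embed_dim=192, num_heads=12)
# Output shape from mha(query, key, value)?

Input shape: (354, 16, 192)
Output shape: (354, 16, 192)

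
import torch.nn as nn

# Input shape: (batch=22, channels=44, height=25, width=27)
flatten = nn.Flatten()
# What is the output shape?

Input shape: (22, 44, 25, 27)
Output shape: (22, 29700)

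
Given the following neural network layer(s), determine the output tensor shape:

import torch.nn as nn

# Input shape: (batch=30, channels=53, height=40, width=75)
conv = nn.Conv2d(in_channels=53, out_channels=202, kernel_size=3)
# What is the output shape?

Input shape: (30, 53, 40, 75)
Output shape: (30, 202, 38, 73)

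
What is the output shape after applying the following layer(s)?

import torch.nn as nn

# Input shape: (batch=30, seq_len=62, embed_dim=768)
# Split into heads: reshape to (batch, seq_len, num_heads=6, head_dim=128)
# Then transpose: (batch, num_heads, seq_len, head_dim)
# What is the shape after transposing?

Input shape: (30, 62, 768)
  -> after reshape: (30, 62, 6, 128)
Output shape: (30, 6, 62, 128)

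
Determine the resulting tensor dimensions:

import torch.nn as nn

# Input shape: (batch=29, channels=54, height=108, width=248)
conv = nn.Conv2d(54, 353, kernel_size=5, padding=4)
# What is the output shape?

Input shape: (29, 54, 108, 248)
Output shape: (29, 353, 112, 252)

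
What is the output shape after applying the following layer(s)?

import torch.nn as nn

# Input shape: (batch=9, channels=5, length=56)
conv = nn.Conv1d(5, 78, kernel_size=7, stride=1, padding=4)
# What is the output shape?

Input shape: (9, 5, 56)
Output shape: (9, 78, 58)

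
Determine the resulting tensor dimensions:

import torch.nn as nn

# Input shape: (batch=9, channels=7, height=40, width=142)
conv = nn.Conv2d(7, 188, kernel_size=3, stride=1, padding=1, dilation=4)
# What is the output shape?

Input shape: (9, 7, 40, 142)
Output shape: (9, 188, 34, 136)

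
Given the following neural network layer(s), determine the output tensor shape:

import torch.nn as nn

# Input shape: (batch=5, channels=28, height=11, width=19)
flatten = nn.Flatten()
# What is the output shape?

Input shape: (5, 28, 11, 19)
Output shape: (5, 5852)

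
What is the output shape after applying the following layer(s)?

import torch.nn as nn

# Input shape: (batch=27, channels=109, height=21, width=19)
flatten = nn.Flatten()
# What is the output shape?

Input shape: (27, 109, 21, 19)
Output shape: (27, 43491)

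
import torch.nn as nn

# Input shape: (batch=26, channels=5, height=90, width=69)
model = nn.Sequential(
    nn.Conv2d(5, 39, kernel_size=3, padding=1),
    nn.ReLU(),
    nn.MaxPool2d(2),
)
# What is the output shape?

Input shape: (26, 5, 90, 69)
  -> after Conv2d: (26, 39, 90, 69)
  -> after ReLU: (26, 39, 90, 69)
Output shape: (26, 39, 45, 34)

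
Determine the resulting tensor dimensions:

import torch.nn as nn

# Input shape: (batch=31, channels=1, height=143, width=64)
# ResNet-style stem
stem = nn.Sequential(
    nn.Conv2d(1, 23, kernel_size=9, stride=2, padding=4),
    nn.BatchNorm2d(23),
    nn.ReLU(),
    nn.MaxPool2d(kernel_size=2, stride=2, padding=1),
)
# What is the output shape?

Input shape: (31, 1, 143, 64)
  -> after Conv2d 9x9 stride=2: (31, 23, 72, 32)
Output shape: (31, 23, 37, 17)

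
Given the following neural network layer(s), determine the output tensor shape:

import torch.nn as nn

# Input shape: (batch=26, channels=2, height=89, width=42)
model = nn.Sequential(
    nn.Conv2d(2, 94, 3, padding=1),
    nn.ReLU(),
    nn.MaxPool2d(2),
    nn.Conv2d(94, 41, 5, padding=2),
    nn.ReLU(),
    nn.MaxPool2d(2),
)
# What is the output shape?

Input shape: (26, 2, 89, 42)
  -> after first Conv2d: (26, 94, 89, 42)
  -> after first MaxPool2d: (26, 94, 44, 21)
  -> after second Conv2d: (26, 41, 44, 21)
Output shape: (26, 41, 22, 10)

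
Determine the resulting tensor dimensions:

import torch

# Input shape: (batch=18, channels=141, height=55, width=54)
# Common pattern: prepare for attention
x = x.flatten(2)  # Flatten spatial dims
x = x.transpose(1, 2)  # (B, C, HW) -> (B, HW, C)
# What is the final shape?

Input shape: (18, 141, 55, 54)
  -> after flatten(2): (18, 141, 2970)
Output shape: (18, 2970, 141)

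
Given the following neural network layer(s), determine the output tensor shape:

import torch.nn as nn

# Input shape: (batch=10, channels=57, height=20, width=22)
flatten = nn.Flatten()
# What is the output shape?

Input shape: (10, 57, 20, 22)
Output shape: (10, 25080)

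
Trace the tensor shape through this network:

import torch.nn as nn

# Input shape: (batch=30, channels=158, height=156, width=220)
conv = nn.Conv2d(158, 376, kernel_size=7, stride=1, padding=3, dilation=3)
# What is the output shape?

Input shape: (30, 158, 156, 220)
Output shape: (30, 376, 144, 208)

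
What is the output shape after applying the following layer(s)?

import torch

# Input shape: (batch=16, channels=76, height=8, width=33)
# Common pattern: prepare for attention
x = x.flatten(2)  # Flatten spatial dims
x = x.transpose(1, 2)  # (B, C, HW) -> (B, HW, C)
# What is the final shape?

Input shape: (16, 76, 8, 33)
  -> after flatten(2): (16, 76, 264)
Output shape: (16, 264, 76)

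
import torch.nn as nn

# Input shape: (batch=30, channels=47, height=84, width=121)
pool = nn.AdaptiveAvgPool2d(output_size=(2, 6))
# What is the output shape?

Input shape: (30, 47, 84, 121)
Output shape: (30, 47, 2, 6)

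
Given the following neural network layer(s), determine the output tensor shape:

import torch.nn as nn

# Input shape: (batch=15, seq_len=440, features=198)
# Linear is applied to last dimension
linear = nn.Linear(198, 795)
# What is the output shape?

Input shape: (15, 440, 198)
Output shape: (15, 440, 795)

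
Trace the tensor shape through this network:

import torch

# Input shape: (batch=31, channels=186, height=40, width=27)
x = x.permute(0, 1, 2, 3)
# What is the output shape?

Input shape: (31, 186, 40, 27)
Output shape: (31, 186, 40, 27)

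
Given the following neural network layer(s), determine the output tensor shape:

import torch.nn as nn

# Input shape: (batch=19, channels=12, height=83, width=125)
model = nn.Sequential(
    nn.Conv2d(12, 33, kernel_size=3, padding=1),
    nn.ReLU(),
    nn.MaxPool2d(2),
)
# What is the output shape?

Input shape: (19, 12, 83, 125)
  -> after Conv2d: (19, 33, 83, 125)
  -> after ReLU: (19, 33, 83, 125)
Output shape: (19, 33, 41, 62)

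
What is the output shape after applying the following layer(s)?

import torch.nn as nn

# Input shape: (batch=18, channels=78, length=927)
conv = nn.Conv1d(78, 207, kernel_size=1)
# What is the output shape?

Input shape: (18, 78, 927)
Output shape: (18, 207, 927)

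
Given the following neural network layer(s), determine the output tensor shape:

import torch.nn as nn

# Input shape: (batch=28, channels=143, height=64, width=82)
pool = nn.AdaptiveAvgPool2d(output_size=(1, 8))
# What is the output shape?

Input shape: (28, 143, 64, 82)
Output shape: (28, 143, 1, 8)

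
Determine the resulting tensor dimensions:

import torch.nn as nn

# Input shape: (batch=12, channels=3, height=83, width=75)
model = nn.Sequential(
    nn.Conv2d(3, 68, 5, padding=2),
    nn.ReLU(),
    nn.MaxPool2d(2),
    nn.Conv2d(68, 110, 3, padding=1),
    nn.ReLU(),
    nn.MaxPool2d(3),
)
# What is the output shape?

Input shape: (12, 3, 83, 75)
  -> after first Conv2d: (12, 68, 83, 75)
  -> after first MaxPool2d: (12, 68, 41, 37)
  -> after second Conv2d: (12, 110, 41, 37)
Output shape: (12, 110, 13, 12)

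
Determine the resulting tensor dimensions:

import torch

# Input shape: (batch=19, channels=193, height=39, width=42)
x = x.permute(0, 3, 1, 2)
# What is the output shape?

Input shape: (19, 193, 39, 42)
Output shape: (19, 42, 193, 39)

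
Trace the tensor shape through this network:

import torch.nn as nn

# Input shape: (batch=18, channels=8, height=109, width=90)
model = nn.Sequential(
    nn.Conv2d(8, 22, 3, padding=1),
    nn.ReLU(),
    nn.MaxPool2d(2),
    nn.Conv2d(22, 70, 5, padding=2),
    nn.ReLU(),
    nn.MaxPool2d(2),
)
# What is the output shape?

Input shape: (18, 8, 109, 90)
  -> after first Conv2d: (18, 22, 109, 90)
  -> after first MaxPool2d: (18, 22, 54, 45)
  -> after second Conv2d: (18, 70, 54, 45)
Output shape: (18, 70, 27, 22)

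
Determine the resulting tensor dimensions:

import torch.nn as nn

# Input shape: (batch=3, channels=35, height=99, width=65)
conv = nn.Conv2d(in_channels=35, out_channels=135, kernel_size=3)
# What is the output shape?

Input shape: (3, 35, 99, 65)
Output shape: (3, 135, 97, 63)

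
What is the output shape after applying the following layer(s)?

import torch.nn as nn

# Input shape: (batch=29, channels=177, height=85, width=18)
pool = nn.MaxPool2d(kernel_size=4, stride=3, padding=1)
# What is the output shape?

Input shape: (29, 177, 85, 18)
Output shape: (29, 177, 28, 6)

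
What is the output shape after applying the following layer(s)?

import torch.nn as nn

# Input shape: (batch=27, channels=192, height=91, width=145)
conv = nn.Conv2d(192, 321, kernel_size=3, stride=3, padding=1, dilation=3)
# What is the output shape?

Input shape: (27, 192, 91, 145)
Output shape: (27, 321, 29, 47)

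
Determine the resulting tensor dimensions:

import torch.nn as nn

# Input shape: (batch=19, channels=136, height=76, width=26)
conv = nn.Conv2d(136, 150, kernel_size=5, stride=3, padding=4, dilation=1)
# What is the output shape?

Input shape: (19, 136, 76, 26)
Output shape: (19, 150, 27, 10)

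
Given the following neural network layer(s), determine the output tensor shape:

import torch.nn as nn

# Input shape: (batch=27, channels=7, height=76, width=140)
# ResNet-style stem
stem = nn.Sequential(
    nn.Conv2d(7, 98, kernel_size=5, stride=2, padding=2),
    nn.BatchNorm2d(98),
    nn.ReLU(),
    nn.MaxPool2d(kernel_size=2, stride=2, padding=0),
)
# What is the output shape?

Input shape: (27, 7, 76, 140)
  -> after Conv2d 5x5 stride=2: (27, 98, 38, 70)
Output shape: (27, 98, 19, 35)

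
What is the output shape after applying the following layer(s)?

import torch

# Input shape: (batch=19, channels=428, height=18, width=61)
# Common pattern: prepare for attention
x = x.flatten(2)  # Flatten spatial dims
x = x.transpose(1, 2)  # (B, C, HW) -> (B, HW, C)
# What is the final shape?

Input shape: (19, 428, 18, 61)
  -> after flatten(2): (19, 428, 1098)
Output shape: (19, 1098, 428)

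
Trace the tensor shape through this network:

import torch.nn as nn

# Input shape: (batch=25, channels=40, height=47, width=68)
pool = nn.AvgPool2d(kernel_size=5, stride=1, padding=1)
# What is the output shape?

Input shape: (25, 40, 47, 68)
Output shape: (25, 40, 45, 66)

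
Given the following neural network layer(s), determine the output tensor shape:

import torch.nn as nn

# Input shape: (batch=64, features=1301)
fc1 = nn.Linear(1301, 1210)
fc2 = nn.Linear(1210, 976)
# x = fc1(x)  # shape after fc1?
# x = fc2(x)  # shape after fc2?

Input shape: (64, 1301)
  -> after fc1: (64, 1210)
Output shape: (64, 976)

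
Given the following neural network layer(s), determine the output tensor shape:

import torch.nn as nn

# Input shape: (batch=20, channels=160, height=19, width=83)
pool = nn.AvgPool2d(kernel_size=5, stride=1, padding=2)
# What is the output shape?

Input shape: (20, 160, 19, 83)
Output shape: (20, 160, 19, 83)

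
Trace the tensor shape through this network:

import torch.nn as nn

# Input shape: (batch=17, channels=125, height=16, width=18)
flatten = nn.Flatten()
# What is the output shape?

Input shape: (17, 125, 16, 18)
Output shape: (17, 36000)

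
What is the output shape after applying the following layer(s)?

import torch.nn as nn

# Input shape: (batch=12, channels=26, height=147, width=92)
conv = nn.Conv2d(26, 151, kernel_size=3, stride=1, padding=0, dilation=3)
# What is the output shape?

Input shape: (12, 26, 147, 92)
Output shape: (12, 151, 141, 86)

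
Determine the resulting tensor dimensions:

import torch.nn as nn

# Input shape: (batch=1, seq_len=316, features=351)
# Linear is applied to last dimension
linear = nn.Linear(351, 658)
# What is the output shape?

Input shape: (1, 316, 351)
Output shape: (1, 316, 658)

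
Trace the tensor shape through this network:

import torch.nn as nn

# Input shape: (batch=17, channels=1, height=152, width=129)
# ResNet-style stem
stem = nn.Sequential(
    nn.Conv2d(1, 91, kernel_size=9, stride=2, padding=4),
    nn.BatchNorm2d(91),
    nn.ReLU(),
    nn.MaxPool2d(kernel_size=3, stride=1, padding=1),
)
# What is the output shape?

Input shape: (17, 1, 152, 129)
  -> after Conv2d 9x9 stride=2: (17, 91, 76, 65)
Output shape: (17, 91, 76, 65)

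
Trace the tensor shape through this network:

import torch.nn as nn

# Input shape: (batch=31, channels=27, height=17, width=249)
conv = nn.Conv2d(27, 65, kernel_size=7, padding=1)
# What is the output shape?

Input shape: (31, 27, 17, 249)
Output shape: (31, 65, 13, 245)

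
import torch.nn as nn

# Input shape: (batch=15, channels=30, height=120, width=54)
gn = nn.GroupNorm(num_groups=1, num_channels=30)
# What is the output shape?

Input shape: (15, 30, 120, 54)
Output shape: (15, 30, 120, 54)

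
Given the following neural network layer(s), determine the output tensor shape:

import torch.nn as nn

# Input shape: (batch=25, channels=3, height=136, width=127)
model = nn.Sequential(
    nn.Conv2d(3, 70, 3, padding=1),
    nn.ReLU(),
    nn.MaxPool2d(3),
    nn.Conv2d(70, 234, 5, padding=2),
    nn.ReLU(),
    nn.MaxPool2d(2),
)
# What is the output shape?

Input shape: (25, 3, 136, 127)
  -> after first Conv2d: (25, 70, 136, 127)
  -> after first MaxPool2d: (25, 70, 45, 42)
  -> after second Conv2d: (25, 234, 45, 42)
Output shape: (25, 234, 22, 21)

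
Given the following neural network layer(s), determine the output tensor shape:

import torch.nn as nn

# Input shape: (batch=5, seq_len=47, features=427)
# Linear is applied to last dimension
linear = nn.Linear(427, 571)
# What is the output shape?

Input shape: (5, 47, 427)
Output shape: (5, 47, 571)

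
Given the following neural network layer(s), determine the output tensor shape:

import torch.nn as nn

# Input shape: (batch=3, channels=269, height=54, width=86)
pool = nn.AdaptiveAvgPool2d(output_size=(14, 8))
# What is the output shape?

Input shape: (3, 269, 54, 86)
Output shape: (3, 269, 14, 8)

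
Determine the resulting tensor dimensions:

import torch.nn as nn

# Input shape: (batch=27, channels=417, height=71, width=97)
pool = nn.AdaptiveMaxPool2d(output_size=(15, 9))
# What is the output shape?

Input shape: (27, 417, 71, 97)
Output shape: (27, 417, 15, 9)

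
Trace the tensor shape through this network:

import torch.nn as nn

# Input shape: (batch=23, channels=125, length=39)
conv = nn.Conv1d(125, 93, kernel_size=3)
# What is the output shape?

Input shape: (23, 125, 39)
Output shape: (23, 93, 37)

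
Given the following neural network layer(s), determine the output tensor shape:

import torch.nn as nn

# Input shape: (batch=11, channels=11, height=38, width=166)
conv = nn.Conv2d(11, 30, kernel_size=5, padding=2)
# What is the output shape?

Input shape: (11, 11, 38, 166)
Output shape: (11, 30, 38, 166)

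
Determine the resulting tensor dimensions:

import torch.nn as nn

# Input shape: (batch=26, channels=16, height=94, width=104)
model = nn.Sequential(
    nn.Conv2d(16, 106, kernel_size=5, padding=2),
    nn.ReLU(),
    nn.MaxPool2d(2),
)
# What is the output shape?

Input shape: (26, 16, 94, 104)
  -> after Conv2d: (26, 106, 94, 104)
  -> after ReLU: (26, 106, 94, 104)
Output shape: (26, 106, 47, 52)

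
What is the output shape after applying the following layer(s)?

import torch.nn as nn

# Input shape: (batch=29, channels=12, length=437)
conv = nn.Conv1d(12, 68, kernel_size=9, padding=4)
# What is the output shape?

Input shape: (29, 12, 437)
Output shape: (29, 68, 437)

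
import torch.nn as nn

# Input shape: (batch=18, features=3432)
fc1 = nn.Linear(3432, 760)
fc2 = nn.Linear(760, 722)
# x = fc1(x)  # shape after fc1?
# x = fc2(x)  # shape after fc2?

Input shape: (18, 3432)
  -> after fc1: (18, 760)
Output shape: (18, 722)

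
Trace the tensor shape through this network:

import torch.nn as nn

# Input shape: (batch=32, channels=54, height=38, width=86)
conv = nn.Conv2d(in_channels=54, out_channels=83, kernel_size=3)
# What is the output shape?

Input shape: (32, 54, 38, 86)
Output shape: (32, 83, 36, 84)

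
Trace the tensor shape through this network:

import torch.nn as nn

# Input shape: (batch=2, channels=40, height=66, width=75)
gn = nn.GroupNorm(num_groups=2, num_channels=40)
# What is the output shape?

Input shape: (2, 40, 66, 75)
Output shape: (2, 40, 66, 75)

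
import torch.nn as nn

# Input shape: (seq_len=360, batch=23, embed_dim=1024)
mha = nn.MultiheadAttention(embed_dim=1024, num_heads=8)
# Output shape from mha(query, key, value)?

Input shape: (360, 23, 1024)
Output shape: (360, 23, 1024)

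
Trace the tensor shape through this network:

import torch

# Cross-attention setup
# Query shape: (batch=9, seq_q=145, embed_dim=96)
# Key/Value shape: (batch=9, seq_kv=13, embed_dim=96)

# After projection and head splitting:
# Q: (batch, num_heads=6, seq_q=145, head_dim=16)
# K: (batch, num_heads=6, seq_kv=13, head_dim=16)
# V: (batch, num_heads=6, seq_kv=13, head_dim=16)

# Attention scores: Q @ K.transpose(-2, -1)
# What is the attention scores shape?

Input shape: (9, 145, 96)
Output shape: (9, 6, 145, 13)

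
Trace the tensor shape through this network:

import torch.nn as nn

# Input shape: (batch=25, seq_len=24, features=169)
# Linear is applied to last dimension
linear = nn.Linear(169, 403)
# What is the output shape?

Input shape: (25, 24, 169)
Output shape: (25, 24, 403)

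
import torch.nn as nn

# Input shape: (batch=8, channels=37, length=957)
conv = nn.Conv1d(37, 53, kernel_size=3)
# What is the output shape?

Input shape: (8, 37, 957)
Output shape: (8, 53, 955)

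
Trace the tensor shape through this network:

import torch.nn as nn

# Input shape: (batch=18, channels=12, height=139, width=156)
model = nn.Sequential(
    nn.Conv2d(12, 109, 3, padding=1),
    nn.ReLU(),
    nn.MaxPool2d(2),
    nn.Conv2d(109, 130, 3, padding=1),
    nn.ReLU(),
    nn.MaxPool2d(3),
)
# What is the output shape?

Input shape: (18, 12, 139, 156)
  -> after first Conv2d: (18, 109, 139, 156)
  -> after first MaxPool2d: (18, 109, 69, 78)
  -> after second Conv2d: (18, 130, 69, 78)
Output shape: (18, 130, 23, 26)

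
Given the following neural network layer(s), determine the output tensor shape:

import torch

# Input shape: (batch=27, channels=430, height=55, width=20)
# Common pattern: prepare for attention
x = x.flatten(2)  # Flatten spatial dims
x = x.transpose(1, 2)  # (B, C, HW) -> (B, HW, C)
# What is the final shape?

Input shape: (27, 430, 55, 20)
  -> after flatten(2): (27, 430, 1100)
Output shape: (27, 1100, 430)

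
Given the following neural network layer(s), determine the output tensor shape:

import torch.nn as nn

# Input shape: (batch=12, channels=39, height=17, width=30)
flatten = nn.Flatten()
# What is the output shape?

Input shape: (12, 39, 17, 30)
Output shape: (12, 19890)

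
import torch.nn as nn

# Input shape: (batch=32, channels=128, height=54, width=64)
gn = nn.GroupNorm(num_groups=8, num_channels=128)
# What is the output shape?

Input shape: (32, 128, 54, 64)
Output shape: (32, 128, 54, 64)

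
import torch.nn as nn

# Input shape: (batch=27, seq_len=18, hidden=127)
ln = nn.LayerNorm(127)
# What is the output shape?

Input shape: (27, 18, 127)
Output shape: (27, 18, 127)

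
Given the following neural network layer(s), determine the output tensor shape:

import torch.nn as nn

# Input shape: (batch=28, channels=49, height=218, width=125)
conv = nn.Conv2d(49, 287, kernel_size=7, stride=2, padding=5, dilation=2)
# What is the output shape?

Input shape: (28, 49, 218, 125)
Output shape: (28, 287, 108, 62)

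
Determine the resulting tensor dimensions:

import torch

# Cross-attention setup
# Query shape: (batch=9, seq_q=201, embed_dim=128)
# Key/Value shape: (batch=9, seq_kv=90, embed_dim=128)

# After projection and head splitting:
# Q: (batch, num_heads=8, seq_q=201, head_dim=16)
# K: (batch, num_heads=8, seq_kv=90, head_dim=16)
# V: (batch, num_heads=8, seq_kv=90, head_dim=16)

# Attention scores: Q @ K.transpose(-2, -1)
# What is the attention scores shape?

Input shape: (9, 201, 128)
Output shape: (9, 8, 201, 90)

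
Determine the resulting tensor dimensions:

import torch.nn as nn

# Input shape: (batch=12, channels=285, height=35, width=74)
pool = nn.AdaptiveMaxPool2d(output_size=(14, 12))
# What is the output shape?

Input shape: (12, 285, 35, 74)
Output shape: (12, 285, 14, 12)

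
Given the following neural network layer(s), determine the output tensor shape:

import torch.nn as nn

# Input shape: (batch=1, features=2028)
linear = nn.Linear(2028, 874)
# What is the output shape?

Input shape: (1, 2028)
Output shape: (1, 874)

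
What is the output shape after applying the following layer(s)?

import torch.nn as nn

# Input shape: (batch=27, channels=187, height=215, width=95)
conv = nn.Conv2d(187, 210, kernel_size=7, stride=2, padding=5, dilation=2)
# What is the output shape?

Input shape: (27, 187, 215, 95)
Output shape: (27, 210, 107, 47)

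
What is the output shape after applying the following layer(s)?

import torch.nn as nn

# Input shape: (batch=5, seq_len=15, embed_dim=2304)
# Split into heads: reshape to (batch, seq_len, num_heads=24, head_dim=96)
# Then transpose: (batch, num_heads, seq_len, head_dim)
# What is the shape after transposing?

Input shape: (5, 15, 2304)
  -> after reshape: (5, 15, 24, 96)
Output shape: (5, 24, 15, 96)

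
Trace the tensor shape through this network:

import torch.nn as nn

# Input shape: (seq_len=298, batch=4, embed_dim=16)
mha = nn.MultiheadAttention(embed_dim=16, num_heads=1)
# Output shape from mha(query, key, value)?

Input shape: (298, 4, 16)
Output shape: (298, 4, 16)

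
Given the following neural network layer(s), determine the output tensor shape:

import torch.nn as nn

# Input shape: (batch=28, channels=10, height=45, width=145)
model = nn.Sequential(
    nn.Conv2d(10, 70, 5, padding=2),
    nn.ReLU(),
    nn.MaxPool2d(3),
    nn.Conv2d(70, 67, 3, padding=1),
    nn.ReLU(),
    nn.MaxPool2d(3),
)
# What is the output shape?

Input shape: (28, 10, 45, 145)
  -> after first Conv2d: (28, 70, 45, 145)
  -> after first MaxPool2d: (28, 70, 15, 48)
  -> after second Conv2d: (28, 67, 15, 48)
Output shape: (28, 67, 5, 16)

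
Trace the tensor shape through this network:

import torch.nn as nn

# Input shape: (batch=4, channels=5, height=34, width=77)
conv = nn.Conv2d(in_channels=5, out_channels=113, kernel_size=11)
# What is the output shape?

Input shape: (4, 5, 34, 77)
Output shape: (4, 113, 24, 67)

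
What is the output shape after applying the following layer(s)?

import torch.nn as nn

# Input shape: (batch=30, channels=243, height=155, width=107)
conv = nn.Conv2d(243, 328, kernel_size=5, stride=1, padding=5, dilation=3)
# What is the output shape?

Input shape: (30, 243, 155, 107)
Output shape: (30, 328, 153, 105)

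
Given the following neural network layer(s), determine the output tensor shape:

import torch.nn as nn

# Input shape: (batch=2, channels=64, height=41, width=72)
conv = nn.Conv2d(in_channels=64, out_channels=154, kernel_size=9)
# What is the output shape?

Input shape: (2, 64, 41, 72)
Output shape: (2, 154, 33, 64)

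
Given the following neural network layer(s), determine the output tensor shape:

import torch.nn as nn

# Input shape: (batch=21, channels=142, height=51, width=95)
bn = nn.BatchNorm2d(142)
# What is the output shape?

Input shape: (21, 142, 51, 95)
Output shape: (21, 142, 51, 95)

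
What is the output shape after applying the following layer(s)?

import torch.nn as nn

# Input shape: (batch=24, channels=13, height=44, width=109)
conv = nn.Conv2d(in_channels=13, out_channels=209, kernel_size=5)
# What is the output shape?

Input shape: (24, 13, 44, 109)
Output shape: (24, 209, 40, 105)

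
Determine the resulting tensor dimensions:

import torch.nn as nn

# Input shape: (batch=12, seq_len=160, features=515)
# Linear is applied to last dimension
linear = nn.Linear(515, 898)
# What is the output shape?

Input shape: (12, 160, 515)
Output shape: (12, 160, 898)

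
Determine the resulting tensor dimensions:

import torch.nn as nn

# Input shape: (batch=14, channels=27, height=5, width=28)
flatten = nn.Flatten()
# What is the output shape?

Input shape: (14, 27, 5, 28)
Output shape: (14, 3780)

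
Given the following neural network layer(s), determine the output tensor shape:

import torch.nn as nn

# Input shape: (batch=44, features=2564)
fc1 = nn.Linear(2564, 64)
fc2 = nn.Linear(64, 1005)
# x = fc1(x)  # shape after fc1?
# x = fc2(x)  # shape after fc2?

Input shape: (44, 2564)
  -> after fc1: (44, 64)
Output shape: (44, 1005)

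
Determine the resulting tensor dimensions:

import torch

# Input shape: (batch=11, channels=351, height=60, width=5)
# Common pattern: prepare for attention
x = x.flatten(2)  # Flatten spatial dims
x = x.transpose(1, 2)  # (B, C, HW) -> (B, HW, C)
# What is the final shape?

Input shape: (11, 351, 60, 5)
  -> after flatten(2): (11, 351, 300)
Output shape: (11, 300, 351)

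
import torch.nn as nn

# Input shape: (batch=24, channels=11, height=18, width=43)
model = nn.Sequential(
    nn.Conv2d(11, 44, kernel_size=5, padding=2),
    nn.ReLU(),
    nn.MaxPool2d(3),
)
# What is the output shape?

Input shape: (24, 11, 18, 43)
  -> after Conv2d: (24, 44, 18, 43)
  -> after ReLU: (24, 44, 18, 43)
Output shape: (24, 44, 6, 14)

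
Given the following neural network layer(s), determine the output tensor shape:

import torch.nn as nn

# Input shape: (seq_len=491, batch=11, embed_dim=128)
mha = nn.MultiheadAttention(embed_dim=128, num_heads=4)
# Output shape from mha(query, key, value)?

Input shape: (491, 11, 128)
Output shape: (491, 11, 128)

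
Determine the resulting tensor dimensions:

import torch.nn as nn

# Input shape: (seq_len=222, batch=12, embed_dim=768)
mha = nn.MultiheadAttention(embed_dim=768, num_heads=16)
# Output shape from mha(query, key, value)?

Input shape: (222, 12, 768)
Output shape: (222, 12, 768)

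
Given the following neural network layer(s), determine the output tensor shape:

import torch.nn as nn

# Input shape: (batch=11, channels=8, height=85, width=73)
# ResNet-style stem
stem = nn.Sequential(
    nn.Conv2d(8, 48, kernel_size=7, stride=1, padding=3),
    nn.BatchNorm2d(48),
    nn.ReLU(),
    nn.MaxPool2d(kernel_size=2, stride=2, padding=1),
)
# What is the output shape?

Input shape: (11, 8, 85, 73)
  -> after Conv2d 7x7 stride=1: (11, 48, 85, 73)
Output shape: (11, 48, 43, 37)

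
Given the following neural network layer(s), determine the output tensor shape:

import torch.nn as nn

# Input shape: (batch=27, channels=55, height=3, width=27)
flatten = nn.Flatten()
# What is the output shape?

Input shape: (27, 55, 3, 27)
Output shape: (27, 4455)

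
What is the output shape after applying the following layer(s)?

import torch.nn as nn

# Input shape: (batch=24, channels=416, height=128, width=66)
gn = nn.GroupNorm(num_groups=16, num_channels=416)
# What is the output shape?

Input shape: (24, 416, 128, 66)
Output shape: (24, 416, 128, 66)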